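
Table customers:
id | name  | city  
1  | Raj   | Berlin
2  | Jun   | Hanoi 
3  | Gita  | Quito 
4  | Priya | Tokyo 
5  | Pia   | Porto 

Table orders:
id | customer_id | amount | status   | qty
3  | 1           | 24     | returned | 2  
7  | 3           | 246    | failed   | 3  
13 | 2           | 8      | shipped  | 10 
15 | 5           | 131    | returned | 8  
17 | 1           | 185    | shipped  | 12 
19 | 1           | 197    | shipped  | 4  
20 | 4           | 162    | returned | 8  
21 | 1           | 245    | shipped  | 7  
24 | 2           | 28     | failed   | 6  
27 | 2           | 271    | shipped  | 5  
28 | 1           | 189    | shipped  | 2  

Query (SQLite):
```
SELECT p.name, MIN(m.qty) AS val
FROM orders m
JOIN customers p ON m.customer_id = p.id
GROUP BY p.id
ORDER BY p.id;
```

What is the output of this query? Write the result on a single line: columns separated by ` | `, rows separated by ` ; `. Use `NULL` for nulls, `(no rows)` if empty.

Raj | 2 ; Jun | 5 ; Gita | 3 ; Priya | 8 ; Pia | 8

Join each orders row to its customers via customer_id.
Group joined rows by customers.id; compute MIN(m.qty) per group.
  1: ids {3, 17, 19, 21, 28} → MIN(m.qty)=2
  2: ids {13, 24, 27} → MIN(m.qty)=5
  3: ids {7} → MIN(m.qty)=3
  4: ids {20} → MIN(m.qty)=8
  5: ids {15} → MIN(m.qty)=8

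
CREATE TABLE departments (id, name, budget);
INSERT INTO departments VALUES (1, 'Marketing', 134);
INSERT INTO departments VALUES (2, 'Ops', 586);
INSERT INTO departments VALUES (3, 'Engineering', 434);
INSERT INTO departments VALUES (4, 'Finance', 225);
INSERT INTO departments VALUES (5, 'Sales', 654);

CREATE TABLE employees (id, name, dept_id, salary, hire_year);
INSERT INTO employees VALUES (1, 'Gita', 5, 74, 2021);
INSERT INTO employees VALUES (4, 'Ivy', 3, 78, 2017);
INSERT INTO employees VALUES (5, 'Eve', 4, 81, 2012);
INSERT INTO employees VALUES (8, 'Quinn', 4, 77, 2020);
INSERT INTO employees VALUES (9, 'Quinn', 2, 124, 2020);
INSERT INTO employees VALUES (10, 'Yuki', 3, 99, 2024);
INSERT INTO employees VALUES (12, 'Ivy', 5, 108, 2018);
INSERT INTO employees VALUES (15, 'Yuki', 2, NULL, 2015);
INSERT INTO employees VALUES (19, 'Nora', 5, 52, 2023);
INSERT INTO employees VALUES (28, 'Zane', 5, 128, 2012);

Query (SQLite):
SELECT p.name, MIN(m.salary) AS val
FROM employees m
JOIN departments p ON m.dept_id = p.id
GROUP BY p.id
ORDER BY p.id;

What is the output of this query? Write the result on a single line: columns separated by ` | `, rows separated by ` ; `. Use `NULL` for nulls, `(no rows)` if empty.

Ops | 124 ; Engineering | 78 ; Finance | 77 ; Sales | 52

Join each employees row to its departments via dept_id.
Group joined rows by departments.id; compute MIN(m.salary) per group.
  2: ids {9, 15} → MIN(m.salary)=124
  3: ids {4, 10} → MIN(m.salary)=78
  4: ids {5, 8} → MIN(m.salary)=77
  5: ids {1, 12, 19, 28} → MIN(m.salary)=52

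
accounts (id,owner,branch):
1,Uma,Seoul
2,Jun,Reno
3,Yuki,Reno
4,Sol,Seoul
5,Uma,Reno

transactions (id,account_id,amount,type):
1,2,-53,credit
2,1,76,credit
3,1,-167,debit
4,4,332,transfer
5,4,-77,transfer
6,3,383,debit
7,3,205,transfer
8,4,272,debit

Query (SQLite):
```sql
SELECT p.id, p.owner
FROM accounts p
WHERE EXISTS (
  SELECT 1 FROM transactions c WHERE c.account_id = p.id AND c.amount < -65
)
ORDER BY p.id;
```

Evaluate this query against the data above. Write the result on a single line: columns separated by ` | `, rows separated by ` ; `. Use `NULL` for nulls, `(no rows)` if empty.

For each accounts row, check whether any transactions with matching account_id has amount < -65.
Keep rows where that is true.

1 | Uma ; 4 | Sol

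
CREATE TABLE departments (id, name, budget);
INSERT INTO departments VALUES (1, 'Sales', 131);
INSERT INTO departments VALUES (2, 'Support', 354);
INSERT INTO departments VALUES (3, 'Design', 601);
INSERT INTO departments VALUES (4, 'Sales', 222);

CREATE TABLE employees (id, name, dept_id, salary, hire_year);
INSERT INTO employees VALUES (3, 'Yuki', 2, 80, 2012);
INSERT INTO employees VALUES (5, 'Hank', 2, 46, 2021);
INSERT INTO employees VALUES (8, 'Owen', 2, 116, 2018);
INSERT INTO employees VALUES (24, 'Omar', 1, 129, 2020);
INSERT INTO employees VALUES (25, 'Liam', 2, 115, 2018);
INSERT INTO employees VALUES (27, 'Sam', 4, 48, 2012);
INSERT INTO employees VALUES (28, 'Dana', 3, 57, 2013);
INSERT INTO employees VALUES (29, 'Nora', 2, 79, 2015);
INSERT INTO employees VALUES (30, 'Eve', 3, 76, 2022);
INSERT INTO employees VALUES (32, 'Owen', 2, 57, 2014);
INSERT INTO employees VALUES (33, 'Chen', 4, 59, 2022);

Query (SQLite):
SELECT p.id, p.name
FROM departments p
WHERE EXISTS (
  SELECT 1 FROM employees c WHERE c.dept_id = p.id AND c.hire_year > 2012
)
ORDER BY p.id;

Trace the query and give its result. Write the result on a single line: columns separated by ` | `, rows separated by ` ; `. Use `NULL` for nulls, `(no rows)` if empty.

For each departments row, check whether any employees with matching dept_id has hire_year > 2012.
Keep rows where that is true.

1 | Sales ; 2 | Support ; 3 | Design ; 4 | Sales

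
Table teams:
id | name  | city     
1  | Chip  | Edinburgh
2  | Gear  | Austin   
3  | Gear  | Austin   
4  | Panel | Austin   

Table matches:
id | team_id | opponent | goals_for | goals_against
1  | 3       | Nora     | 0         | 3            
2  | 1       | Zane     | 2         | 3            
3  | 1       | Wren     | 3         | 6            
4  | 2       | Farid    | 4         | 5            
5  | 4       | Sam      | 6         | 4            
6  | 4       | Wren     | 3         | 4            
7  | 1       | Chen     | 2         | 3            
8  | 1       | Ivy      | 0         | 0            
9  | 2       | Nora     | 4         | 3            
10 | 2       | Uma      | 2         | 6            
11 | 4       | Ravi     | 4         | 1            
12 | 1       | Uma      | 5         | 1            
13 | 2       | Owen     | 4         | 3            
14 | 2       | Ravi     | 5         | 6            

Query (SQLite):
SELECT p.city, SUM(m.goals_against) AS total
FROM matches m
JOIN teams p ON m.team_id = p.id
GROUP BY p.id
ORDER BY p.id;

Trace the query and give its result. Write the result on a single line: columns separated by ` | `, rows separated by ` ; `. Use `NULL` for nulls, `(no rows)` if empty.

Edinburgh | 13 ; Austin | 23 ; Austin | 3 ; Austin | 9

Join each matches row to its teams via team_id.
Group joined rows by teams.id; compute SUM(m.goals_against) per group.
  1: ids {2, 3, 7, 8, 12} → SUM(m.goals_against)=13
  2: ids {4, 9, 10, 13, 14} → SUM(m.goals_against)=23
  3: ids {1} → SUM(m.goals_against)=3
  4: ids {5, 6, 11} → SUM(m.goals_against)=9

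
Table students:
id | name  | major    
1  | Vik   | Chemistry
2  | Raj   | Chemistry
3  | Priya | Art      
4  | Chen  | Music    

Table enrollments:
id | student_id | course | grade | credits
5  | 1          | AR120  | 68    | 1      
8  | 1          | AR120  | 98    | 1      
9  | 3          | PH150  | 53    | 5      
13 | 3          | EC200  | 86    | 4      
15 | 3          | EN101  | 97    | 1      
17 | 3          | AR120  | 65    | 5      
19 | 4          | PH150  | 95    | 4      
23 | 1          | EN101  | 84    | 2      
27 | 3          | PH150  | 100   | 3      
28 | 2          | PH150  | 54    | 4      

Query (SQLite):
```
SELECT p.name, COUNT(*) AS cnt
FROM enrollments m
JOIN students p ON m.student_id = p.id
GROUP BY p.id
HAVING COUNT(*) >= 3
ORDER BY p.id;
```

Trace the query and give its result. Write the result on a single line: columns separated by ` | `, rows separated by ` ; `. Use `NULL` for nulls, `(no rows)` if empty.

Join each enrollments row to its students via student_id.
Group joined rows by students.id; compute COUNT(*) per group.
HAVING: keep groups with count ≥ 3.
  1: ids {5, 8, 23} → COUNT(*)=3
  2: ids {28} → COUNT(*)=1
  3: ids {9, 13, 15, 17, 27} → COUNT(*)=5
  4: ids {19} → COUNT(*)=1

Vik | 3 ; Priya | 5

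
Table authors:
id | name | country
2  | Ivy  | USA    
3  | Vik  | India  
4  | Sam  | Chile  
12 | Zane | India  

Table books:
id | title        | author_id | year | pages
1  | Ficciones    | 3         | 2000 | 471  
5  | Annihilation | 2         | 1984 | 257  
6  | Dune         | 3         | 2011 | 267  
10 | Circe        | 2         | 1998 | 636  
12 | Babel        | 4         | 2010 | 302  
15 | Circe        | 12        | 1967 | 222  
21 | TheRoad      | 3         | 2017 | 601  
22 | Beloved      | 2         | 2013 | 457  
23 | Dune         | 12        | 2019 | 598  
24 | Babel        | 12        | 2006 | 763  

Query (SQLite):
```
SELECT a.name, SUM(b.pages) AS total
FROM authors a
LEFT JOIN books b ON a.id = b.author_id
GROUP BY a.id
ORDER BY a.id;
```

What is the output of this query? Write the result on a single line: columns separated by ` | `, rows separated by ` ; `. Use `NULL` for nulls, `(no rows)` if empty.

LEFT JOIN keeps every authors row; unmatched ones get NULL for books columns.
Group by authors.id and compute SUM(b.pages). SUM over an all-NULL group is NULL.
  2: ids {5, 10, 22} → SUM(b.pages)=1350
  3: ids {1, 6, 21} → SUM(b.pages)=1339
  4: ids {12} → SUM(b.pages)=302
  12: ids {15, 23, 24} → SUM(b.pages)=1583

Ivy | 1350 ; Vik | 1339 ; Sam | 302 ; Zane | 1583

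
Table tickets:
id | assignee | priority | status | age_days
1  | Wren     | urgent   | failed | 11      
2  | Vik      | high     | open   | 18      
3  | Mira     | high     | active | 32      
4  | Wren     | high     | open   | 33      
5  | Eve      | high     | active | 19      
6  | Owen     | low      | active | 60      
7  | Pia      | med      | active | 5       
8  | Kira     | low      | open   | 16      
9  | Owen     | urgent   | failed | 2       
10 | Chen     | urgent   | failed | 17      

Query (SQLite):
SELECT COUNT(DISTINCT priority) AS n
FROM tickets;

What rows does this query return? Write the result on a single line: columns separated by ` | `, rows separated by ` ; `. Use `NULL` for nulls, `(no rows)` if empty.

4

Count distinct non-NULL priority values.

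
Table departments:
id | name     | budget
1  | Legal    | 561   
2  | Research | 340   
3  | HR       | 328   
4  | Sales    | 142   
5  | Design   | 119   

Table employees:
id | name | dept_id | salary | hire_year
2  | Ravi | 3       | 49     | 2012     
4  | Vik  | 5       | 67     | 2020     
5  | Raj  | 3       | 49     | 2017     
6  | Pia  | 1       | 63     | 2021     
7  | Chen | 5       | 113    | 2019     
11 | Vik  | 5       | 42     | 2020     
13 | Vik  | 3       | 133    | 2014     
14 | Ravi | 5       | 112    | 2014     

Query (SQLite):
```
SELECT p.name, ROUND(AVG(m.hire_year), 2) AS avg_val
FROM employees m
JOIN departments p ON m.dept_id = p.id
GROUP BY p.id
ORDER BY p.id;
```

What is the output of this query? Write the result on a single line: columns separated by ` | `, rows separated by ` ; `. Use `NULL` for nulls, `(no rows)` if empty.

Legal | 2021 ; HR | 2014.33 ; Design | 2018.25

Join each employees row to its departments via dept_id.
Group joined rows by departments.id; compute ROUND(AVG(m.hire_year), 2) per group.
  1: ids {6} → ROUND(AVG(m.hire_year), 2)=2021
  3: ids {2, 5, 13} → ROUND(AVG(m.hire_year), 2)=2014.33
  5: ids {4, 7, 11, 14} → ROUND(AVG(m.hire_year), 2)=2018.25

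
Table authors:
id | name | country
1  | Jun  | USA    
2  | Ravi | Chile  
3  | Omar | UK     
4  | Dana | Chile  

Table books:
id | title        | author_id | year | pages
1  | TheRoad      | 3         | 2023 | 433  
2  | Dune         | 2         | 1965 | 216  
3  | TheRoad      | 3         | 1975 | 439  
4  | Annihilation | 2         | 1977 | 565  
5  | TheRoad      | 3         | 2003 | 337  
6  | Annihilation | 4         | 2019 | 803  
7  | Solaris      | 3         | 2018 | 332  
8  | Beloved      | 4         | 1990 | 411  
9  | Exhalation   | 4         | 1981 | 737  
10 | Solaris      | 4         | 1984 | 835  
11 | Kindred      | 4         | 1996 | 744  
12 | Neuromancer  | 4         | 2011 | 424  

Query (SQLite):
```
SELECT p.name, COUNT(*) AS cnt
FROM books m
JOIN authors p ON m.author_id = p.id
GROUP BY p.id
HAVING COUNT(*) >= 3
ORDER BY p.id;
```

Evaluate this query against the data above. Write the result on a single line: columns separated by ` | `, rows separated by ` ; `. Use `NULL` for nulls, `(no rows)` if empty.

Omar | 4 ; Dana | 6

Join each books row to its authors via author_id.
Group joined rows by authors.id; compute COUNT(*) per group.
HAVING: keep groups with count ≥ 3.
  2: ids {2, 4} → COUNT(*)=2
  3: ids {1, 3, 5, 7} → COUNT(*)=4
  4: ids {6, 8, 9, 10, 11, 12} → COUNT(*)=6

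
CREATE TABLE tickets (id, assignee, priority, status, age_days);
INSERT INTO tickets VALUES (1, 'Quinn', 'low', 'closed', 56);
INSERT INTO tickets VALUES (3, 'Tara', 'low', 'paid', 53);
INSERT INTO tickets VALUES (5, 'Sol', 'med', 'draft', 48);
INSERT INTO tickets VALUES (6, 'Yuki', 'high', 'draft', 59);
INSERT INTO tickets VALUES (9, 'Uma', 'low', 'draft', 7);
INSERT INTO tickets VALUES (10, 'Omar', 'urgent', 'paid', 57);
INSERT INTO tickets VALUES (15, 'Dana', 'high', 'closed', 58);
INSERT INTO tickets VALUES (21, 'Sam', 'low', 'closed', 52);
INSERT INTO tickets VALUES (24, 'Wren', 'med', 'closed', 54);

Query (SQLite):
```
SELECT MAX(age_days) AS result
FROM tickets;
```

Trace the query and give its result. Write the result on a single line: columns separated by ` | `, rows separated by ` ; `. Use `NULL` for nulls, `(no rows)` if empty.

All age_days values: [56, 53, 48, 59, 7, 57, 58, 52, 54].
MAX of non-NULL values = 59.

59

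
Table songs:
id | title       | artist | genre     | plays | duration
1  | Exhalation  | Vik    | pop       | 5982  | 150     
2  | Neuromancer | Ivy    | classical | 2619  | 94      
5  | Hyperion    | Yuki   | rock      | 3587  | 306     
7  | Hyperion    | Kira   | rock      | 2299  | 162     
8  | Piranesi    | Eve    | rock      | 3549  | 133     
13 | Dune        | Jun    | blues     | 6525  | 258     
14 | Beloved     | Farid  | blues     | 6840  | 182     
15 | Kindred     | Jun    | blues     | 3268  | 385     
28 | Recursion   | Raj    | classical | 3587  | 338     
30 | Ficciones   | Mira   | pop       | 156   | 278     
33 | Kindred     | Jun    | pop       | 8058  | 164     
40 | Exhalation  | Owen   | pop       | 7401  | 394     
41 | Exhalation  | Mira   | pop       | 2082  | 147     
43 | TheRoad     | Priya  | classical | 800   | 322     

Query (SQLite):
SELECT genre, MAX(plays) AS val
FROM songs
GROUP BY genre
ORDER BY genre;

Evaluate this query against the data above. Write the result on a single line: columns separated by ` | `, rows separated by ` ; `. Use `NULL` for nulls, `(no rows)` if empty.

blues | 6840 ; classical | 3587 ; pop | 8058 ; rock | 3587

Partition songs by genre; compute MAX(plays) within each group.
  blues: ids {13, 14, 15} → MAX(plays)=6840
  classical: ids {2, 28, 43} → MAX(plays)=3587
  pop: ids {1, 30, 33, 40, 41} → MAX(plays)=8058
  rock: ids {5, 7, 8} → MAX(plays)=3587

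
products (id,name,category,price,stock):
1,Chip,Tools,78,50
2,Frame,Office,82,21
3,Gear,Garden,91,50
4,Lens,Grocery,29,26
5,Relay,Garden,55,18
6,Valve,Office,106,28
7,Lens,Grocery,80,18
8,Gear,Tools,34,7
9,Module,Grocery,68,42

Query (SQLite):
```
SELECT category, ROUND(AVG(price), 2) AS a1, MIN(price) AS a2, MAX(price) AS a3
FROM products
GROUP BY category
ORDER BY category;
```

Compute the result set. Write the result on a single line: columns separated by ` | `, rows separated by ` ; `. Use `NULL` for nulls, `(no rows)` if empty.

Garden | 73 | 55 | 91 ; Grocery | 59 | 29 | 80 ; Office | 94 | 82 | 106 ; Tools | 56 | 34 | 78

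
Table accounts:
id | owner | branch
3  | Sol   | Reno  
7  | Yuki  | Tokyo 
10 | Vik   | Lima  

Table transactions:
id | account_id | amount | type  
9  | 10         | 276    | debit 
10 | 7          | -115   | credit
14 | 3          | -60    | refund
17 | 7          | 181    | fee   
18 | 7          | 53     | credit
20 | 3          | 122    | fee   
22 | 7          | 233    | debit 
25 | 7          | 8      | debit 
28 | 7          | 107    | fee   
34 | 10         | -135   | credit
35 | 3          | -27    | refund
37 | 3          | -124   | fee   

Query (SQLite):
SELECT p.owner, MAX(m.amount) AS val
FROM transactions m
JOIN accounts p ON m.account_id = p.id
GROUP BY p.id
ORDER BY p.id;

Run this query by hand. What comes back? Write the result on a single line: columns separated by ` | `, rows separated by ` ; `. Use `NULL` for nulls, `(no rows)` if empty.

Sol | 122 ; Yuki | 233 ; Vik | 276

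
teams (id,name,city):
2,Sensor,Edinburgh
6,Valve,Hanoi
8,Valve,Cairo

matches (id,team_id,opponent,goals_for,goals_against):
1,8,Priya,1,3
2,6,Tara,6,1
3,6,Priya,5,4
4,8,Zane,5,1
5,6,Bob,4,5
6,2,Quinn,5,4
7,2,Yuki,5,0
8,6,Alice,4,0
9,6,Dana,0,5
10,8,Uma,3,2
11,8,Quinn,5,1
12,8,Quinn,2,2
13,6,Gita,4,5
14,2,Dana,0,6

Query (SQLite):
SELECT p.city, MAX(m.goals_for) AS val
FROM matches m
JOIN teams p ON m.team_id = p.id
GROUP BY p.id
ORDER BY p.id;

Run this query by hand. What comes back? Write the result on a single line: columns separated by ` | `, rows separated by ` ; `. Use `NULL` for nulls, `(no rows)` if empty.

Edinburgh | 5 ; Hanoi | 6 ; Cairo | 5

Join each matches row to its teams via team_id.
Group joined rows by teams.id; compute MAX(m.goals_for) per group.
  2: ids {6, 7, 14} → MAX(m.goals_for)=5
  6: ids {2, 3, 5, 8, 9, 13} → MAX(m.goals_for)=6
  8: ids {1, 4, 10, 11, 12} → MAX(m.goals_for)=5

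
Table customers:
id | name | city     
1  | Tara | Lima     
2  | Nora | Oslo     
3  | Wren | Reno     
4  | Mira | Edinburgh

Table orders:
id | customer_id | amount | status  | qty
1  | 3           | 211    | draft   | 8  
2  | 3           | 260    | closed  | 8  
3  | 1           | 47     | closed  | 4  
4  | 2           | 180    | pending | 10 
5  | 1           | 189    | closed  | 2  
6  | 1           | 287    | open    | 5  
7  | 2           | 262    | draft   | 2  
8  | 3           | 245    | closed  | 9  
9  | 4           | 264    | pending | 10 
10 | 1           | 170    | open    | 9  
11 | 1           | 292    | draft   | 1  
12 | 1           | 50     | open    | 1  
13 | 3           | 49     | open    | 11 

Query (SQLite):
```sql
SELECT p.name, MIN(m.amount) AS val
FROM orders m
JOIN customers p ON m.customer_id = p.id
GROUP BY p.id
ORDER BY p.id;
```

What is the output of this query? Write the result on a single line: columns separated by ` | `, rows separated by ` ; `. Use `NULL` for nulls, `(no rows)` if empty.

Join each orders row to its customers via customer_id.
Group joined rows by customers.id; compute MIN(m.amount) per group.
  1: ids {3, 5, 6, 10, 11, 12} → MIN(m.amount)=47
  2: ids {4, 7} → MIN(m.amount)=180
  3: ids {1, 2, 8, 13} → MIN(m.amount)=49
  4: ids {9} → MIN(m.amount)=264

Tara | 47 ; Nora | 180 ; Wren | 49 ; Mira | 264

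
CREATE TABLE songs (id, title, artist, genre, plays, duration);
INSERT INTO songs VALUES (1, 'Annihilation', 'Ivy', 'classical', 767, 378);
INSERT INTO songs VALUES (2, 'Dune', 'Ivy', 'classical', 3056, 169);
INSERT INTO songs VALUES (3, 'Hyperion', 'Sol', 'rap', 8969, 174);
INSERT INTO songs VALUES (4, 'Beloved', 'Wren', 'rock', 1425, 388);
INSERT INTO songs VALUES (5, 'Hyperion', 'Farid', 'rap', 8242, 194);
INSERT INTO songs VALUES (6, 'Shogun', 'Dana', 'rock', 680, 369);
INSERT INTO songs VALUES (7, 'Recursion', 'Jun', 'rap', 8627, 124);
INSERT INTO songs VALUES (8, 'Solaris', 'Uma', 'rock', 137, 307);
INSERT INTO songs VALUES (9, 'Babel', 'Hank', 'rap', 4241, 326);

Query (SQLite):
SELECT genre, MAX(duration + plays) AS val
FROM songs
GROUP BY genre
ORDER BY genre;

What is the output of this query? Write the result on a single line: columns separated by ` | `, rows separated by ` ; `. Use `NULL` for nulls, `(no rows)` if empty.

classical | 3225 ; rap | 9143 ; rock | 1813

For each row compute duration + plays.
Group by genre; take MAX of the expression per group.
  classical: ids {1, 2} → MAX(duration + plays)=3225
  rap: ids {3, 5, 7, 9} → MAX(duration + plays)=9143
  rock: ids {4, 6, 8} → MAX(duration + plays)=1813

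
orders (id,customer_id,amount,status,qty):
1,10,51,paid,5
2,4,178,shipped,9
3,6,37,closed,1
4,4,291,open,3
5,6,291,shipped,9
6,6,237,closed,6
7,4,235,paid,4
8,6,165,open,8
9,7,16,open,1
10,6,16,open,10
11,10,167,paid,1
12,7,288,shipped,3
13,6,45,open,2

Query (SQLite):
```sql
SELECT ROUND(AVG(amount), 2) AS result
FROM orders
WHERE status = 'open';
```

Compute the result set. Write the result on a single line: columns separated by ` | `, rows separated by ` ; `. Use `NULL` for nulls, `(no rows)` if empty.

Rows where status='open' → amount values: [291, 165, 16, 16, 45].
AVG = 533 / 5 (rounded to 2 dp).

106.6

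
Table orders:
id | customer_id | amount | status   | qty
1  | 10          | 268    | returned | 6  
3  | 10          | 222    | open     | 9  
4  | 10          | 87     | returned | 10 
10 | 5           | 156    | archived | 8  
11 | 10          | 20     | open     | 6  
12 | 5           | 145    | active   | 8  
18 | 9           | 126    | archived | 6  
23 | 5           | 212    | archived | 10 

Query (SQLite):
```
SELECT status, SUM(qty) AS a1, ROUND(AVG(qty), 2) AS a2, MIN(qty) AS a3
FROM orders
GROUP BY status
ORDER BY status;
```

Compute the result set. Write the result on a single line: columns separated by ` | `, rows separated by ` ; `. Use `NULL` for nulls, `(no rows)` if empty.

active | 8 | 8 | 8 ; archived | 24 | 8 | 6 ; open | 15 | 7.5 | 6 ; returned | 16 | 8 | 6

Group orders by status.
Per group compute: SUM(qty), ROUND(AVG(qty), 2), MIN(qty).
  active: ids {12} → SUM(qty)=8, ROUND(AVG(qty), 2)=8, MIN(qty)=8
  archived: ids {10, 18, 23} → SUM(qty)=24, ROUND(AVG(qty), 2)=8, MIN(qty)=6
  open: ids {3, 11} → SUM(qty)=15, ROUND(AVG(qty), 2)=7.5, MIN(qty)=6
  returned: ids {1, 4} → SUM(qty)=16, ROUND(AVG(qty), 2)=8, MIN(qty)=6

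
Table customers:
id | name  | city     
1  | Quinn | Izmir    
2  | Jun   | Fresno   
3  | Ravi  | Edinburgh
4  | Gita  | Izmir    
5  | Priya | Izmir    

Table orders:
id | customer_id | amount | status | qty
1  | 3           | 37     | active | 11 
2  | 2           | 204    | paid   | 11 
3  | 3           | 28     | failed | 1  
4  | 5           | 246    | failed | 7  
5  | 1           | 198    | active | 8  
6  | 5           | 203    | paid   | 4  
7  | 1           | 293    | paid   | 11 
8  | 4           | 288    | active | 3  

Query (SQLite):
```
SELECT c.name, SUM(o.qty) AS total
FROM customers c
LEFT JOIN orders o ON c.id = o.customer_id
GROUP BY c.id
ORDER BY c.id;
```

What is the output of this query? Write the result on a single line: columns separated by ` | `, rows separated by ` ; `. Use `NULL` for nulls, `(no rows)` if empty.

Quinn | 19 ; Jun | 11 ; Ravi | 12 ; Gita | 3 ; Priya | 11

LEFT JOIN keeps every customers row; unmatched ones get NULL for orders columns.
Group by customers.id and compute SUM(o.qty). SUM over an all-NULL group is NULL.
  1: ids {5, 7} → SUM(o.qty)=19
  2: ids {2} → SUM(o.qty)=11
  3: ids {1, 3} → SUM(o.qty)=12
  4: ids {8} → SUM(o.qty)=3
  5: ids {4, 6} → SUM(o.qty)=11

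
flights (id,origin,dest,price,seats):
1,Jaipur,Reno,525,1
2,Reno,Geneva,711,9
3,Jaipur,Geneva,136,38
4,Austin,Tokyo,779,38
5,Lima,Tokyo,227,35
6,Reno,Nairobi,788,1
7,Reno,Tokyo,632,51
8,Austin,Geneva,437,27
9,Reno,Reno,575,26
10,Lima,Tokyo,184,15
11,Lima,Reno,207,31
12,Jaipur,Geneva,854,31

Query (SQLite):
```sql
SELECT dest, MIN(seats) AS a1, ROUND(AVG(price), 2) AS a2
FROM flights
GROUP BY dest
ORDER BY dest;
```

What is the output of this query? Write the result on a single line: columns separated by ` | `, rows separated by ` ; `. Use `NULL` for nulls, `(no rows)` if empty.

Geneva | 9 | 534.5 ; Nairobi | 1 | 788 ; Reno | 1 | 435.67 ; Tokyo | 15 | 455.5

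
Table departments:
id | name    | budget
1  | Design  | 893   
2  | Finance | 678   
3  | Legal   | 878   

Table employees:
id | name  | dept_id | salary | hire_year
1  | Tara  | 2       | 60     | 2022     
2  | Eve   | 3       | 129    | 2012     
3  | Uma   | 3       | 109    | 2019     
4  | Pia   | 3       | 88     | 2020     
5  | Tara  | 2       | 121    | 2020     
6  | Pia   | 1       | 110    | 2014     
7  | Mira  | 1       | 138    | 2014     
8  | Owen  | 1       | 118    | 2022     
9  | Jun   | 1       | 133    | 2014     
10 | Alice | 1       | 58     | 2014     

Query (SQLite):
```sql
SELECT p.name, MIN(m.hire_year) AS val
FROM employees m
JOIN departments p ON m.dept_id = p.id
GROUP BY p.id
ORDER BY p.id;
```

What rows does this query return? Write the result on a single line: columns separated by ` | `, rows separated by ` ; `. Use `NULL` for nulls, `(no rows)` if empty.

Design | 2014 ; Finance | 2020 ; Legal | 2012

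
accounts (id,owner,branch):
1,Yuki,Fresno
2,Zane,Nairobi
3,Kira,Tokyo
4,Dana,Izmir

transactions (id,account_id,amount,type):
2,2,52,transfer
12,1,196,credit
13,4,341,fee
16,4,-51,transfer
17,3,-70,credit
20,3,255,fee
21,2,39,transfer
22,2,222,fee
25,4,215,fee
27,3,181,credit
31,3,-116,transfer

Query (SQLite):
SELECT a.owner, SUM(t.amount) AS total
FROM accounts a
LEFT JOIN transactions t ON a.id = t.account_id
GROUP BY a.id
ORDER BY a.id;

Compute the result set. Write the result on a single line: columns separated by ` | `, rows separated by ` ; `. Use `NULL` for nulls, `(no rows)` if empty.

LEFT JOIN keeps every accounts row; unmatched ones get NULL for transactions columns.
Group by accounts.id and compute SUM(t.amount). SUM over an all-NULL group is NULL.
  1: ids {12} → SUM(t.amount)=196
  2: ids {2, 21, 22} → SUM(t.amount)=313
  3: ids {17, 20, 27, 31} → SUM(t.amount)=250
  4: ids {13, 16, 25} → SUM(t.amount)=505

Yuki | 196 ; Zane | 313 ; Kira | 250 ; Dana | 505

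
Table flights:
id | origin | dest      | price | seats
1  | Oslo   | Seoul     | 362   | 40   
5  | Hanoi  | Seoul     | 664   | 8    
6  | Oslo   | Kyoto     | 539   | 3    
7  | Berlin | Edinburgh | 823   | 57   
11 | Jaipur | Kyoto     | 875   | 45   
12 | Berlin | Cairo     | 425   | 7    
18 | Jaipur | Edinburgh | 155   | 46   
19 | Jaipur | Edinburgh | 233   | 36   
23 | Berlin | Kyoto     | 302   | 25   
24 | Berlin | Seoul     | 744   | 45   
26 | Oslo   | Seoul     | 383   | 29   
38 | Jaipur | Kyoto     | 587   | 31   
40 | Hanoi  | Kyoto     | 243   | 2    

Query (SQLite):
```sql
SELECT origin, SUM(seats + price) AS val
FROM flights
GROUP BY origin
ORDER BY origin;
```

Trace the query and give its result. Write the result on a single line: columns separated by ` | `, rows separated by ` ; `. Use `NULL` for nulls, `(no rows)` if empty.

Berlin | 2428 ; Hanoi | 917 ; Jaipur | 2008 ; Oslo | 1356

For each row compute seats + price.
Group by origin; take SUM of the expression per group.
  Berlin: ids {7, 12, 23, 24} → SUM(seats + price)=2428
  Hanoi: ids {5, 40} → SUM(seats + price)=917
  Jaipur: ids {11, 18, 19, 38} → SUM(seats + price)=2008
  Oslo: ids {1, 6, 26} → SUM(seats + price)=1356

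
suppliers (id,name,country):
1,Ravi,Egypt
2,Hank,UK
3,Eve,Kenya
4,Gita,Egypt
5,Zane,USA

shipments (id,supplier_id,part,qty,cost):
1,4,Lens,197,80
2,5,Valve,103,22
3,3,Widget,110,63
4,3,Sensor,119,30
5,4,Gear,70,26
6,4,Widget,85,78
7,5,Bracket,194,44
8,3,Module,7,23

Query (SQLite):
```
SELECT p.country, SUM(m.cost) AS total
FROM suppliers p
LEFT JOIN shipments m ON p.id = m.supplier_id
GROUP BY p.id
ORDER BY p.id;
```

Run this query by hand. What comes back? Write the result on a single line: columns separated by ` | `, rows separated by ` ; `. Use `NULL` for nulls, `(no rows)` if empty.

Egypt | NULL ; UK | NULL ; Kenya | 116 ; Egypt | 184 ; USA | 66

LEFT JOIN keeps every suppliers row; unmatched ones get NULL for shipments columns.
Group by suppliers.id and compute SUM(m.cost). SUM over an all-NULL group is NULL.
  1: ids {—} → SUM(m.cost)=NULL
  2: ids {—} → SUM(m.cost)=NULL
  3: ids {3, 4, 8} → SUM(m.cost)=116
  4: ids {1, 5, 6} → SUM(m.cost)=184
  5: ids {2, 7} → SUM(m.cost)=66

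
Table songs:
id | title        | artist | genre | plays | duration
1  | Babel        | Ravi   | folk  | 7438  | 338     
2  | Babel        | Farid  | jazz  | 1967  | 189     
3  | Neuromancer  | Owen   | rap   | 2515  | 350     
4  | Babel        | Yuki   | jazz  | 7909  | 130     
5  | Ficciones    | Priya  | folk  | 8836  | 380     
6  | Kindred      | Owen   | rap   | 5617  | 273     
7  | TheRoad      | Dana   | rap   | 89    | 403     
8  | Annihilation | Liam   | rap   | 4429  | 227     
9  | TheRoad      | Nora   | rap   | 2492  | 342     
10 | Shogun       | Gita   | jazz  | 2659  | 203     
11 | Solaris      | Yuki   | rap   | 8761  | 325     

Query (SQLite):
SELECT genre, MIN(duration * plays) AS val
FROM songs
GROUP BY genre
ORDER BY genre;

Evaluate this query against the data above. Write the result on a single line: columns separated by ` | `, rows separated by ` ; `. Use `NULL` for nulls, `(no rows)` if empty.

For each row compute duration * plays.
Group by genre; take MIN of the expression per group.
  folk: ids {1, 5} → MIN(duration * plays)=2514044
  jazz: ids {2, 4, 10} → MIN(duration * plays)=371763
  rap: ids {3, 6, 7, 8, 9, 11} → MIN(duration * plays)=35867

folk | 2514044 ; jazz | 371763 ; rap | 35867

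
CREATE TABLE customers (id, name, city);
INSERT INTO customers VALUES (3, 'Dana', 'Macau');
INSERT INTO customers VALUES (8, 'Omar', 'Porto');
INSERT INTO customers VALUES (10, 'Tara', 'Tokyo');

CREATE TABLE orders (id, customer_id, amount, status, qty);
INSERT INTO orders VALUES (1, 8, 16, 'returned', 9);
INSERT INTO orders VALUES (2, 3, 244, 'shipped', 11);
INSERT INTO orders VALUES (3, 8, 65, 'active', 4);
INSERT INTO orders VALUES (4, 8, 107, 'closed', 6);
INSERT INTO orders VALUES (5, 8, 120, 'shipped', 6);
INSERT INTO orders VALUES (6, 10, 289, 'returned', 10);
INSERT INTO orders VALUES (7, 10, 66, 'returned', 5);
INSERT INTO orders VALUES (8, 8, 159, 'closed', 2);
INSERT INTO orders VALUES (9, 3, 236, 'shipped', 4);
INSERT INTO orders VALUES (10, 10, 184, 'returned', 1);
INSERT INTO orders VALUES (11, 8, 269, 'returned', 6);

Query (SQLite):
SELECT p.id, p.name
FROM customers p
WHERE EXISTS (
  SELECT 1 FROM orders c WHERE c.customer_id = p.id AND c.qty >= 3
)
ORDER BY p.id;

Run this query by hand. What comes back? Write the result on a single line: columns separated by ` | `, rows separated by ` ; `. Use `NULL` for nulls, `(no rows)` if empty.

For each customers row, check whether any orders with matching customer_id has qty >= 3.
Keep rows where that is true.

3 | Dana ; 8 | Omar ; 10 | Tara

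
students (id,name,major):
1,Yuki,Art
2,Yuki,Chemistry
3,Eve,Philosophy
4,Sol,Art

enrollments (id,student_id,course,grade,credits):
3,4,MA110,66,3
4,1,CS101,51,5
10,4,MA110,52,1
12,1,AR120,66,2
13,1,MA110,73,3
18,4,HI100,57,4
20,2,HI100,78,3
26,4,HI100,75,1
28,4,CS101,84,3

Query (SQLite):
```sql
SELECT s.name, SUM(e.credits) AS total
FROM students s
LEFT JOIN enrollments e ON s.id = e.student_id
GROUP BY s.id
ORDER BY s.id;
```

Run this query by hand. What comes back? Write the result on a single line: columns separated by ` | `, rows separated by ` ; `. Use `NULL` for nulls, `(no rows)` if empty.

Yuki | 10 ; Yuki | 3 ; Eve | NULL ; Sol | 12

LEFT JOIN keeps every students row; unmatched ones get NULL for enrollments columns.
Group by students.id and compute SUM(e.credits). SUM over an all-NULL group is NULL.
  1: ids {4, 12, 13} → SUM(e.credits)=10
  2: ids {20} → SUM(e.credits)=3
  3: ids {—} → SUM(e.credits)=NULL
  4: ids {3, 10, 18, 26, 28} → SUM(e.credits)=12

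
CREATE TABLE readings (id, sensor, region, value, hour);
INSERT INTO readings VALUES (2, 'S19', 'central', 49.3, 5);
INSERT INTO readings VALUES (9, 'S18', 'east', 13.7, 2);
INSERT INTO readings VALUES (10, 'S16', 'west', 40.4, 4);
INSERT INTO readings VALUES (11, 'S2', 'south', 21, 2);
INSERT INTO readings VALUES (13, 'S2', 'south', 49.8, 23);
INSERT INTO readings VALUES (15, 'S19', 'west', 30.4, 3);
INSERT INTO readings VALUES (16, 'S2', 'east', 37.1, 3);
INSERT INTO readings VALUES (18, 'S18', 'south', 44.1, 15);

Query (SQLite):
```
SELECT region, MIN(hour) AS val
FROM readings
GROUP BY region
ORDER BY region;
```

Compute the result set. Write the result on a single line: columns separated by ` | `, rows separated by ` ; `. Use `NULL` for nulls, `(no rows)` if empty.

central | 5 ; east | 2 ; south | 2 ; west | 3

Partition readings by region; compute MIN(hour) within each group.
  central: ids {2} → MIN(hour)=5
  east: ids {9, 16} → MIN(hour)=2
  south: ids {11, 13, 18} → MIN(hour)=2
  west: ids {10, 15} → MIN(hour)=3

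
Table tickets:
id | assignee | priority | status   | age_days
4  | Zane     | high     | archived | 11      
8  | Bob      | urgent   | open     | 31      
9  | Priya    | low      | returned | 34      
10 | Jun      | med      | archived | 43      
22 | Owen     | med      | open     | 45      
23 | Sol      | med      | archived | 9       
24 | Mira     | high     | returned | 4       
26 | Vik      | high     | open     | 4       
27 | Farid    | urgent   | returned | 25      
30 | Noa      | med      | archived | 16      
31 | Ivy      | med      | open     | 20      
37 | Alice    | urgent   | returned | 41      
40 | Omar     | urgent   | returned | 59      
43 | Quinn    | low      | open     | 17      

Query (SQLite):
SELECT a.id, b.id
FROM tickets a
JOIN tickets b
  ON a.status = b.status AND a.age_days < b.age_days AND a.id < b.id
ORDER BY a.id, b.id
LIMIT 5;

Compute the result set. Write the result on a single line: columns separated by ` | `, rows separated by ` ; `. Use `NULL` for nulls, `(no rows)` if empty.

Pairs (a,b) with same status, a.age_days < b.age_days, a.id < b.id.
status groups: archived:{4,10,23,30} open:{8,22,26,31,43} returned:{9,24,27,37,40}
Ordered by (a.id, b.id); first 5.

4 | 10 ; 4 | 30 ; 8 | 22 ; 9 | 37 ; 9 | 40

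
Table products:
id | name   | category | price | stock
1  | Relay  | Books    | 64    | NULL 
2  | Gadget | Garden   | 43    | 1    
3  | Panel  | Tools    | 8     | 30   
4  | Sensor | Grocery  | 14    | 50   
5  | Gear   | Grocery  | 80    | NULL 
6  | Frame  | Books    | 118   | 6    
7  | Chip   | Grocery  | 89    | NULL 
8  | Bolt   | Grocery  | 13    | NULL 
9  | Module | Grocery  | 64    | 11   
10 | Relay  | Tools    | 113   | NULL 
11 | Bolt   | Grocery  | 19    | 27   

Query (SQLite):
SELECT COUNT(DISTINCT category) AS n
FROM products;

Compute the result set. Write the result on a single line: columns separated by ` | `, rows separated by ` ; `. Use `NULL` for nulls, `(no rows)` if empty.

Count distinct non-NULL category values.

4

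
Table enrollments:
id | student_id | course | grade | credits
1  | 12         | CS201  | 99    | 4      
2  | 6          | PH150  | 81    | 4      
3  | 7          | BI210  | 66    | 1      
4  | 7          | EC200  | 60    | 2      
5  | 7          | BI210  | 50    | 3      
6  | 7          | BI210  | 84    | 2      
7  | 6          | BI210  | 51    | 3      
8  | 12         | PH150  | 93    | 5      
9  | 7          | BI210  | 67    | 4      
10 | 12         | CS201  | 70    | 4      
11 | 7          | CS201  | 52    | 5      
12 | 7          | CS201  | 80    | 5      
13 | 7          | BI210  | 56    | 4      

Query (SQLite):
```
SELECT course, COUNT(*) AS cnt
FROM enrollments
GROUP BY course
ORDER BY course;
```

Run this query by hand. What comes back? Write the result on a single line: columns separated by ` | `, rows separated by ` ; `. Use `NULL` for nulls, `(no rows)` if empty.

BI210 | 6 ; CS201 | 4 ; EC200 | 1 ; PH150 | 2

Partition enrollments by course; compute COUNT(*) within each group.
  BI210: ids {3, 5, 6, 7, 9, 13} → COUNT(*)=6
  CS201: ids {1, 10, 11, 12} → COUNT(*)=4
  EC200: ids {4} → COUNT(*)=1
  PH150: ids {2, 8} → COUNT(*)=2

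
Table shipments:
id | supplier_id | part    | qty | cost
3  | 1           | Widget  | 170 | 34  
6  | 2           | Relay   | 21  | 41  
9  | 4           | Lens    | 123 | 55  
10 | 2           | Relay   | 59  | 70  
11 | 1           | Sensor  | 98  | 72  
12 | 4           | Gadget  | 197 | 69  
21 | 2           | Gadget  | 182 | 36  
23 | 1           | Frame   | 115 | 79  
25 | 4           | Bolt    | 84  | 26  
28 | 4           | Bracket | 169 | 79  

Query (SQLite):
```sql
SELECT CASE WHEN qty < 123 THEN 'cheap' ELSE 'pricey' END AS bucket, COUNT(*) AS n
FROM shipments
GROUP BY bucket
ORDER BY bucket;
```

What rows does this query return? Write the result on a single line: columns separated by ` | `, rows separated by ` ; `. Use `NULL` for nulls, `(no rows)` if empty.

Bucket rows by qty < 123 → 'cheap' else 'pricey'; count each bucket.

cheap | 5 ; pricey | 5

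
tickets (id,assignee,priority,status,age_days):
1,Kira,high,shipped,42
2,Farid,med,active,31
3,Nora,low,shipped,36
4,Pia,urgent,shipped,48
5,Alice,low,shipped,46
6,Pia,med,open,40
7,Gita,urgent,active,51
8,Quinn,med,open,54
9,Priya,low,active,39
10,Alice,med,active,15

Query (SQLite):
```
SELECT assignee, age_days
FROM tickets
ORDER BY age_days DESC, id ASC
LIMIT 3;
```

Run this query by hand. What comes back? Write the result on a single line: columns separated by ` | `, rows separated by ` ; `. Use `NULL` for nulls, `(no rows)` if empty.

Sort by age_days desc, tiebreak id asc: (54, id=8), (51, id=7), (48, id=4), (46, id=5), (42, id=1), (40, id=6) …. Take first 3.

Quinn | 54 ; Gita | 51 ; Pia | 48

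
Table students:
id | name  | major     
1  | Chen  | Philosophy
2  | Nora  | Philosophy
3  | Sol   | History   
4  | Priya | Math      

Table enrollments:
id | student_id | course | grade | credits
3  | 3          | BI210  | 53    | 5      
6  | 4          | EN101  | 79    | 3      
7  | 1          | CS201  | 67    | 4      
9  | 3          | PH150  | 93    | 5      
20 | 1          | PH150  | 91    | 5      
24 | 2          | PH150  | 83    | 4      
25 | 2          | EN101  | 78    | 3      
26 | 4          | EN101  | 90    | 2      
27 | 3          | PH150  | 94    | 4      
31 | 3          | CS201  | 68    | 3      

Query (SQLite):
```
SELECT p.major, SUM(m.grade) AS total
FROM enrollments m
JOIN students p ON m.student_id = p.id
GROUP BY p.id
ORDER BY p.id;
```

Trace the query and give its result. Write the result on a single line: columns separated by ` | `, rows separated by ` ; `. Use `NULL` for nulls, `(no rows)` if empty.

Philosophy | 158 ; Philosophy | 161 ; History | 308 ; Math | 169

Join each enrollments row to its students via student_id.
Group joined rows by students.id; compute SUM(m.grade) per group.
  1: ids {7, 20} → SUM(m.grade)=158
  2: ids {24, 25} → SUM(m.grade)=161
  3: ids {3, 9, 27, 31} → SUM(m.grade)=308
  4: ids {6, 26} → SUM(m.grade)=169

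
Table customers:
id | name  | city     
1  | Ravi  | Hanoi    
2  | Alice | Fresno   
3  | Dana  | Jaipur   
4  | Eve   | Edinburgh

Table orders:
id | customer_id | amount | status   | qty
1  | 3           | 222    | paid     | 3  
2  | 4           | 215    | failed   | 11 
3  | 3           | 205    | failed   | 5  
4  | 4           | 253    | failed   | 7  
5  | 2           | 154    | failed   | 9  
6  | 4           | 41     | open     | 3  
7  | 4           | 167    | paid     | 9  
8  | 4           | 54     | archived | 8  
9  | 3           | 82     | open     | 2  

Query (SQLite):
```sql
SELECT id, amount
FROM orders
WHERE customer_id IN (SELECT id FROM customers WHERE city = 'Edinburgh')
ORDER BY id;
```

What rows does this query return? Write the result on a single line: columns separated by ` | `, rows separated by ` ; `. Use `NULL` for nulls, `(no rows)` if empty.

2 | 215 ; 4 | 253 ; 6 | 41 ; 7 | 167 ; 8 | 54

Inner query: customers.id where city = 'Edinburgh'.
Outer: keep orders rows whose customer_id is in that set.
Inner query → {4}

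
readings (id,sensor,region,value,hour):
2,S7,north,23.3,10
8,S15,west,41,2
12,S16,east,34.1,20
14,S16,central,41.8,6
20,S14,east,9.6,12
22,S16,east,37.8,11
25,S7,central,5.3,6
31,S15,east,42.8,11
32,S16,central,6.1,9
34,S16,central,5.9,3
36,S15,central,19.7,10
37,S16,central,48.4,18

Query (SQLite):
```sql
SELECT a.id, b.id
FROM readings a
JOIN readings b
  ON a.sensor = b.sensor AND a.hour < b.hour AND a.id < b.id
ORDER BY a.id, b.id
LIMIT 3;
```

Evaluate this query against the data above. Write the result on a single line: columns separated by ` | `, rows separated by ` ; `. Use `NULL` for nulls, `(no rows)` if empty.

Pairs (a,b) with same sensor, a.hour < b.hour, a.id < b.id.
sensor groups: S14:{20} S15:{8,31,36} S16:{12,14,22,32,34,37} S7:{2,25}
Ordered by (a.id, b.id); first 3.

8 | 31 ; 8 | 36 ; 14 | 22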